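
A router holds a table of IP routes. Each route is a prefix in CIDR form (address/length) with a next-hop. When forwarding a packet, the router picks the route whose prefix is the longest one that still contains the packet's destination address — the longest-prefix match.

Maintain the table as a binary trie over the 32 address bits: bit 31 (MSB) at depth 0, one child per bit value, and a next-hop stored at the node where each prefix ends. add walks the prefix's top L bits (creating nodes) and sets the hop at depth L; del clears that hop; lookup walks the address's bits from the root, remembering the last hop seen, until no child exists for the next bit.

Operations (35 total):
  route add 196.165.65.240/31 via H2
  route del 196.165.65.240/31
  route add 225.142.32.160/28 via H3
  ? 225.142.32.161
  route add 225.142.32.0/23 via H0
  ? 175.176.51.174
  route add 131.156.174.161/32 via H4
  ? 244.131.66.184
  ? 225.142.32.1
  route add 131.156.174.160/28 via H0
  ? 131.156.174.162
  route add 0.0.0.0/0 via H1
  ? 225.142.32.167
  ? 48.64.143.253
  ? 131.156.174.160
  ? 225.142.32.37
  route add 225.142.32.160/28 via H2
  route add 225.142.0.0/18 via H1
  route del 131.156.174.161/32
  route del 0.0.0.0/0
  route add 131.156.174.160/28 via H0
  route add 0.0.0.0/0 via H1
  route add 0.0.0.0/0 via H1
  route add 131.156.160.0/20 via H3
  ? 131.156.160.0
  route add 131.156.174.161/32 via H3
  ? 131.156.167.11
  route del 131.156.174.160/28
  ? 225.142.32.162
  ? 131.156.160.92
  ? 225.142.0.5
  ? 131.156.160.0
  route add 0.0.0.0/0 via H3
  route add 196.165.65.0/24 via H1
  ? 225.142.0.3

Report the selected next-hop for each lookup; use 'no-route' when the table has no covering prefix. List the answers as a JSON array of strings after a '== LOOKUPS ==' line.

Apply in order:
  add 196.165.65.240/31 -> H2 at depth 31
  - 196.165.65.240/31 clear@31
  add 225.142.32.160/28 -> H3 at depth 28
  Q 225.142.32.161: descend 1110000110001110001000001010 ; hops seen [H3] ; pick H3
  add 225.142.32.0/23 -> H0 at depth 23
  Q 175.176.51.174: descend 1 ; hops seen [∅] ; pick no-route
  add 131.156.174.161/32 -> H4 at depth 32
  Q 244.131.66.184: descend 111 ; hops seen [∅] ; pick no-route
  Q 225.142.32.1: descend 111000011000111000100000 ; hops seen [H0] ; pick H0
  add 131.156.174.160/28 -> H0 at depth 28
  Q 131.156.174.162: descend 100000111001110010101110101000 ; hops seen [H0] ; pick H0
  add 0.0.0.0/0 -> H1 at depth 0
  Q 225.142.32.167: descend 1110000110001110001000001010 ; hops seen [H1,H0,H3] ; pick H3
  Q 48.64.143.253: descend ε ; hops seen [H1] ; pick H1
  Q 131.156.174.160: descend 1000001110011100101011101010000 ; hops seen [H1,H0] ; pick H0
  Q 225.142.32.37: descend 111000011000111000100000 ; hops seen [H1,H0] ; pick H0
  add 225.142.32.160/28 -> H2 at depth 28
  add 225.142.0.0/18 -> H1 at depth 18
  - 131.156.174.161/32 clear@32
  - 0.0.0.0/0 clear@0
  add 131.156.174.160/28 -> H0 at depth 28
  add 0.0.0.0/0 -> H1 at depth 0
  add 0.0.0.0/0 -> H1 at depth 0
  add 131.156.160.0/20 -> H3 at depth 20
  Q 131.156.160.0: descend 10000011100111001010 ; hops seen [H1,H3] ; pick H3
  add 131.156.174.161/32 -> H3 at depth 32
  Q 131.156.167.11: descend 10000011100111001010 ; hops seen [H1,H3] ; pick H3
  - 131.156.174.160/28 clear@28
  Q 225.142.32.162: descend 1110000110001110001000001010 ; hops seen [H1,H1,H0,H2] ; pick H2
  Q 131.156.160.92: descend 10000011100111001010 ; hops seen [H1,H3] ; pick H3
  Q 225.142.0.5: descend 111000011000111000 ; hops seen [H1,H1] ; pick H1
  Q 131.156.160.0: descend 10000011100111001010 ; hops seen [H1,H3] ; pick H3
  add 0.0.0.0/0 -> H3 at depth 0
  add 196.165.65.0/24 -> H1 at depth 24
  Q 225.142.0.3: descend 111000011000111000 ; hops seen [H3,H1] ; pick H1

== LOOKUPS ==
["H3","no-route","no-route","H0","H0","H3","H1","H0","H0","H3","H3","H2","H3","H1","H3","H1"]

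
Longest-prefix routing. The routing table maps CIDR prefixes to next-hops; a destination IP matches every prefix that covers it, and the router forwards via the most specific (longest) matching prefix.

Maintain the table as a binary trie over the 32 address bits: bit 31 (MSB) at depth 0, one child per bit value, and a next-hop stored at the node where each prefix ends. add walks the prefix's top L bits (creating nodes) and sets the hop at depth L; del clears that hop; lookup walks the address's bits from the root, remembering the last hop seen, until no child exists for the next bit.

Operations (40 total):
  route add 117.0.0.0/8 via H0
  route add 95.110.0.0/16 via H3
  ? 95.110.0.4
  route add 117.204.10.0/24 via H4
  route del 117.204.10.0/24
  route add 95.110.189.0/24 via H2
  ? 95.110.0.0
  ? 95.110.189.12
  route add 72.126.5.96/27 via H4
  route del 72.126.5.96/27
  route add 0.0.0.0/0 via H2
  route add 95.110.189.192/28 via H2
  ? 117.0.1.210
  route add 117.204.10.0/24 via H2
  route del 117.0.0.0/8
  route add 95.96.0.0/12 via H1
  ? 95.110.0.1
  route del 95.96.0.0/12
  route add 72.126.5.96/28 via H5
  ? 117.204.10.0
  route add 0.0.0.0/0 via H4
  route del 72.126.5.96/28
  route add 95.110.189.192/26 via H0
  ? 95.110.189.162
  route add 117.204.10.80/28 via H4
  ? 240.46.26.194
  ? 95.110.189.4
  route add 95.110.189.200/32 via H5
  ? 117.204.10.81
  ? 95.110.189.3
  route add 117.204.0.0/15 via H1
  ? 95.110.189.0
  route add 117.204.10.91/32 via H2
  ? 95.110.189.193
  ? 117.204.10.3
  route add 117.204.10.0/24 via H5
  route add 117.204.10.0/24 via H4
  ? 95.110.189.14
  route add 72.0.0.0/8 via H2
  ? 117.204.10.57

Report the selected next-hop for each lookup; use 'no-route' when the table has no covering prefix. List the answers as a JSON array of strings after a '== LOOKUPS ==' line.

Apply in order:
  + 117.0.0.0/8 (H0) depth=8
  + 95.110.0.0/16 (H3) depth=16
  Q 95.110.0.4: descend 0101111101101110 ; hops seen [H3] ; pick H3
  + 117.204.10.0/24 (H4) depth=24
  del 117.204.10.0/24 (clear depth 24)
  + 95.110.189.0/24 (H2) depth=24
  Q 95.110.0.0: descend 0101111101101110 ; hops seen [H3] ; pick H3
  Q 95.110.189.12: descend 010111110110111010111101 ; hops seen [H3,H2] ; pick H2
  + 72.126.5.96/27 (H4) depth=27
  del 72.126.5.96/27 (clear depth 27)
  + 0.0.0.0/0 (H2) depth=0
  + 95.110.189.192/28 (H2) depth=28
  Q 117.0.1.210: descend 01110101 ; hops seen [H2,H0] ; pick H0
  + 117.204.10.0/24 (H2) depth=24
  del 117.0.0.0/8 (clear depth 8)
  + 95.96.0.0/12 (H1) depth=12
  Q 95.110.0.1: descend 0101111101101110 ; hops seen [H2,H1,H3] ; pick H3
  del 95.96.0.0/12 (clear depth 12)
  + 72.126.5.96/28 (H5) depth=28
  Q 117.204.10.0: descend 011101011100110000001010 ; hops seen [H2,H2] ; pick H2
  + 0.0.0.0/0 (H4) depth=0
  del 72.126.5.96/28 (clear depth 28)
  + 95.110.189.192/26 (H0) depth=26
  Q 95.110.189.162: descend 0101111101101110101111011 ; hops seen [H4,H3,H2] ; pick H2
  + 117.204.10.80/28 (H4) depth=28
  Q 240.46.26.194: descend ε ; hops seen [H4] ; pick H4
  Q 95.110.189.4: descend 010111110110111010111101 ; hops seen [H4,H3,H2] ; pick H2
  + 95.110.189.200/32 (H5) depth=32
  Q 117.204.10.81: descend 0111010111001100000010100101 ; hops seen [H4,H2,H4] ; pick H4
  Q 95.110.189.3: descend 010111110110111010111101 ; hops seen [H4,H3,H2] ; pick H2
  + 117.204.0.0/15 (H1) depth=15
  Q 95.110.189.0: descend 010111110110111010111101 ; hops seen [H4,H3,H2] ; pick H2
  + 117.204.10.91/32 (H2) depth=32
  Q 95.110.189.193: descend 0101111101101110101111011100 ; hops seen [H4,H3,H2,H0,H2] ; pick H2
  Q 117.204.10.3: descend 0111010111001100000010100 ; hops seen [H4,H1,H2] ; pick H2
  + 117.204.10.0/24 (H5) depth=24
  + 117.204.10.0/24 (H4) depth=24
  Q 95.110.189.14: descend 010111110110111010111101 ; hops seen [H4,H3,H2] ; pick H2
  + 72.0.0.0/8 (H2) depth=8
  Q 117.204.10.57: descend 0111010111001100000010100 ; hops seen [H4,H1,H4] ; pick H4

== LOOKUPS ==
["H3","H3","H2","H0","H3","H2","H2","H4","H2","H4","H2","H2","H2","H2","H2","H4"]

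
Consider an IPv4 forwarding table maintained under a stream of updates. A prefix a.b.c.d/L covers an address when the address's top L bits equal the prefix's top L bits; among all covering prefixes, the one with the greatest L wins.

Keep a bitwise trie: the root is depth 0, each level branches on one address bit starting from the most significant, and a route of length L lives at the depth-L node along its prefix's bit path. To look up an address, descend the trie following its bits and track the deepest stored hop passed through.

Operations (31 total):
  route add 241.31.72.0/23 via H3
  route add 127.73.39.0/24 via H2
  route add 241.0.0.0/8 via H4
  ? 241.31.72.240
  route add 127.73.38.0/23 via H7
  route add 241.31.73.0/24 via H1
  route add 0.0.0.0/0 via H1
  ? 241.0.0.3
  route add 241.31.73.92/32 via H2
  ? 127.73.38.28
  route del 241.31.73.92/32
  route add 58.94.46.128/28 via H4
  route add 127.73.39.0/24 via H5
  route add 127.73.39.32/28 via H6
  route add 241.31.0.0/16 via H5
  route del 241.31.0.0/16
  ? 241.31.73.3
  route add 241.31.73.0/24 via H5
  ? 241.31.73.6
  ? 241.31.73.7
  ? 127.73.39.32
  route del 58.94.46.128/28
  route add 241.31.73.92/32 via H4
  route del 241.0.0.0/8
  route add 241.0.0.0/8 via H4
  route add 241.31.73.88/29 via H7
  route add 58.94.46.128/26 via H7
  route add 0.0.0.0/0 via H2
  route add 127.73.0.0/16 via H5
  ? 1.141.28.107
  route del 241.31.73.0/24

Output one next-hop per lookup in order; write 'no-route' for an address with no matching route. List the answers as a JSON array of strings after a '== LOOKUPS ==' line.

Process each operation:
  + 241.31.72.0/23 (H3) depth=23
  + 127.73.39.0/24 (H2) depth=24
  + 241.0.0.0/8 (H4) depth=8
  lookup 241.31.72.240: bits 11110001000111110100100 walk d0:-→d1:-→d2:-→d3:-→d4:-→d5:-→d6:-→d7:-→d8:H4→d9:-→d10:-→d11:-→d12:-→d13:-→d14:-→d15:-→d16:-→d17:-→d18:-→d19:-→d20:-→d21:-→d22:-→d23:H3 -> H3
  + 127.73.38.0/23 (H7) depth=23
  + 241.31.73.0/24 (H1) depth=24
  + 0.0.0.0/0 (H1) depth=0
  lookup 241.0.0.3: bits 11110001000 walk d0:H1→d1:-→d2:-→d3:-→d4:-→d5:-→d6:-→d7:-→d8:H4→d9:-→d10:-→d11:- -> H4
  + 241.31.73.92/32 (H2) depth=32
  lookup 127.73.38.28: bits 01111111010010010010011 walk d0:H1→d1:-→d2:-→d3:-→d4:-→d5:-→d6:-→d7:-→d8:-→d9:-→d10:-→d11:-→d12:-→d13:-→d14:-→d15:-→d16:-→d17:-→d18:-→d19:-→d20:-→d21:-→d22:-→d23:H7 -> H7
  del 241.31.73.92/32 (clear depth 32)
  + 58.94.46.128/28 (H4) depth=28
  + 127.73.39.0/24 (H5) depth=24
  + 127.73.39.32/28 (H6) depth=28
  + 241.31.0.0/16 (H5) depth=16
  del 241.31.0.0/16 (clear depth 16)
  lookup 241.31.73.3: bits 1111000100011111010010010 walk d0:H1→d1:-→d2:-→d3:-→d4:-→d5:-→d6:-→d7:-→d8:H4→d9:-→d10:-→d11:-→d12:-→d13:-→d14:-→d15:-→d16:-→d17:-→d18:-→d19:-→d20:-→d21:-→d22:-→d23:H3→d24:H1→d25:- -> H1
  + 241.31.73.0/24 (H5) depth=24
  lookup 241.31.73.6: bits 1111000100011111010010010 walk d0:H1→d1:-→d2:-→d3:-→d4:-→d5:-→d6:-→d7:-→d8:H4→d9:-→d10:-→d11:-→d12:-→d13:-→d14:-→d15:-→d16:-→d17:-→d18:-→d19:-→d20:-→d21:-→d22:-→d23:H3→d24:H5→d25:- -> H5
  lookup 241.31.73.7: bits 1111000100011111010010010 walk d0:H1→d1:-→d2:-→d3:-→d4:-→d5:-→d6:-→d7:-→d8:H4→d9:-→d10:-→d11:-→d12:-→d13:-→d14:-→d15:-→d16:-→d17:-→d18:-→d19:-→d20:-→d21:-→d22:-→d23:H3→d24:H5→d25:- -> H5
  lookup 127.73.39.32: bits 0111111101001001001001110010 walk d0:H1→d1:-→d2:-→d3:-→d4:-→d5:-→d6:-→d7:-→d8:-→d9:-→d10:-→d11:-→d12:-→d13:-→d14:-→d15:-→d16:-→d17:-→d18:-→d19:-→d20:-→d21:-→d22:-→d23:H7→d24:H5→d25:-→d26:-→d27:-→d28:H6 -> H6
  del 58.94.46.128/28 (clear depth 28)
  + 241.31.73.92/32 (H4) depth=32
  del 241.0.0.0/8 (clear depth 8)
  + 241.0.0.0/8 (H4) depth=8
  + 241.31.73.88/29 (H7) depth=29
  + 58.94.46.128/26 (H7) depth=26
  + 0.0.0.0/0 (H2) depth=0
  + 127.73.0.0/16 (H5) depth=16
  lookup 1.141.28.107: bits 00 walk d0:H2→d1:-→d2:- -> H2
  del 241.31.73.0/24 (clear depth 24)

== LOOKUPS ==
["H3","H4","H7","H1","H5","H5","H6","H2"]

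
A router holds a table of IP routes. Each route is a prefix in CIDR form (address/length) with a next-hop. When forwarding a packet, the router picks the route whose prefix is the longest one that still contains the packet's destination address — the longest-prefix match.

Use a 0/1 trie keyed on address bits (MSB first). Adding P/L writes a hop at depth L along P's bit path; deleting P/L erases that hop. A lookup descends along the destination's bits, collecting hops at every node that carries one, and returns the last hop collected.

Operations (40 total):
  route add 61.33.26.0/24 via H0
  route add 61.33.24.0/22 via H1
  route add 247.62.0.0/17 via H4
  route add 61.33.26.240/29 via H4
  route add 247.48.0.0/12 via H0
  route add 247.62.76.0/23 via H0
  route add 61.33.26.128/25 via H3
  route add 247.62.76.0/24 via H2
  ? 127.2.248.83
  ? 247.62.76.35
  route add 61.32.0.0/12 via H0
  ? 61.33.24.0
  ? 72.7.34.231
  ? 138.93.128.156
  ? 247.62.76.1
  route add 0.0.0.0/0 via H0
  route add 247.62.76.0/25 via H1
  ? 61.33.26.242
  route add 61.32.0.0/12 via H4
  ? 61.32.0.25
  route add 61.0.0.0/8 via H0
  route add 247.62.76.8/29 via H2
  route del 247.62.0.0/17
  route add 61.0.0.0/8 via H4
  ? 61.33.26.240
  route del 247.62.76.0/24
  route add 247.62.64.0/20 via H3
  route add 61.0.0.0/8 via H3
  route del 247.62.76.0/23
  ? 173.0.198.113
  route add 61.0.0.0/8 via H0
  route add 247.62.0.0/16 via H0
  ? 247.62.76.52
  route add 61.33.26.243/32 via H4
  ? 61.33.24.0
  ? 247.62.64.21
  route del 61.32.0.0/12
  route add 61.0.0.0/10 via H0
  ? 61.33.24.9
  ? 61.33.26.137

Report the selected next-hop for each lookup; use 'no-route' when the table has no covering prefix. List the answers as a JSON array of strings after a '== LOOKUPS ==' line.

Process each operation:
  + 61.33.26.0/24 (H0) depth=24
  + 61.33.24.0/22 (H1) depth=22
  + 247.62.0.0/17 (H4) depth=17
  + 61.33.26.240/29 (H4) depth=29
  + 247.48.0.0/12 (H0) depth=12
  + 247.62.76.0/23 (H0) depth=23
  + 61.33.26.128/25 (H3) depth=25
  + 247.62.76.0/24 (H2) depth=24
  ? 127.2.248.83  path d0:-→d1:-  best=no-route
  ? 247.62.76.35  path d0:-→d1:-→d2:-→d3:-→d4:-→d5:-→d6:-→d7:-→d8:-→d9:-→d10:-→d11:-→d12:H0→d13:-→d14:-→d15:-→d16:-→d17:H4→d18:-→d19:-→d20:-→d21:-→d22:-→d23:H0→d24:H2  best=H2
  + 61.32.0.0/12 (H0) depth=12
  ? 61.33.24.0  path d0:-→d1:-→d2:-→d3:-→d4:-→d5:-→d6:-→d7:-→d8:-→d9:-→d10:-→d11:-→d12:H0→d13:-→d14:-→d15:-→d16:-→d17:-→d18:-→d19:-→d20:-→d21:-→d22:H1  best=H1
  ? 72.7.34.231  path d0:-→d1:-  best=no-route
  ? 138.93.128.156  path d0:-→d1:-  best=no-route
  ? 247.62.76.1  path d0:-→d1:-→d2:-→d3:-→d4:-→d5:-→d6:-→d7:-→d8:-→d9:-→d10:-→d11:-→d12:H0→d13:-→d14:-→d15:-→d16:-→d17:H4→d18:-→d19:-→d20:-→d21:-→d22:-→d23:H0→d24:H2  best=H2
  + 0.0.0.0/0 (H0) depth=0
  + 247.62.76.0/25 (H1) depth=25
  ? 61.33.26.242  path d0:H0→d1:-→d2:-→d3:-→d4:-→d5:-→d6:-→d7:-→d8:-→d9:-→d10:-→d11:-→d12:H0→d13:-→d14:-→d15:-→d16:-→d17:-→d18:-→d19:-→d20:-→d21:-→d22:H1→d23:-→d24:H0→d25:H3→d26:-→d27:-→d28:-→d29:H4  best=H4
  + 61.32.0.0/12 (H4) depth=12
  ? 61.32.0.25  path d0:H0→d1:-→d2:-→d3:-→d4:-→d5:-→d6:-→d7:-→d8:-→d9:-→d10:-→d11:-→d12:H4→d13:-→d14:-→d15:-  best=H4
  + 61.0.0.0/8 (H0) depth=8
  + 247.62.76.8/29 (H2) depth=29
  - 247.62.0.0/17 clear@17
  + 61.0.0.0/8 (H4) depth=8
  ? 61.33.26.240  path d0:H0→d1:-→d2:-→d3:-→d4:-→d5:-→d6:-→d7:-→d8:H4→d9:-→d10:-→d11:-→d12:H4→d13:-→d14:-→d15:-→d16:-→d17:-→d18:-→d19:-→d20:-→d21:-→d22:H1→d23:-→d24:H0→d25:H3→d26:-→d27:-→d28:-→d29:H4  best=H4
  - 247.62.76.0/24 clear@24
  + 247.62.64.0/20 (H3) depth=20
  + 61.0.0.0/8 (H3) depth=8
  - 247.62.76.0/23 clear@23
  ? 173.0.198.113  path d0:H0→d1:-  best=H0
  + 61.0.0.0/8 (H0) depth=8
  + 247.62.0.0/16 (H0) depth=16
  ? 247.62.76.52  path d0:H0→d1:-→d2:-→d3:-→d4:-→d5:-→d6:-→d7:-→d8:-→d9:-→d10:-→d11:-→d12:H0→d13:-→d14:-→d15:-→d16:H0→d17:-→d18:-→d19:-→d20:H3→d21:-→d22:-→d23:-→d24:-→d25:H1→d26:-  best=H1
  + 61.33.26.243/32 (H4) depth=32
  ? 61.33.24.0  path d0:H0→d1:-→d2:-→d3:-→d4:-→d5:-→d6:-→d7:-→d8:H0→d9:-→d10:-→d11:-→d12:H4→d13:-→d14:-→d15:-→d16:-→d17:-→d18:-→d19:-→d20:-→d21:-→d22:H1  best=H1
  ? 247.62.64.21  path d0:H0→d1:-→d2:-→d3:-→d4:-→d5:-→d6:-→d7:-→d8:-→d9:-→d10:-→d11:-→d12:H0→d13:-→d14:-→d15:-→d16:H0→d17:-→d18:-→d19:-→d20:H3  best=H3
  - 61.32.0.0/12 clear@12
  + 61.0.0.0/10 (H0) depth=10
  ? 61.33.24.9  path d0:H0→d1:-→d2:-→d3:-→d4:-→d5:-→d6:-→d7:-→d8:H0→d9:-→d10:H0→d11:-→d12:-→d13:-→d14:-→d15:-→d16:-→d17:-→d18:-→d19:-→d20:-→d21:-→d22:H1  best=H1
  ? 61.33.26.137  path d0:H0→d1:-→d2:-→d3:-→d4:-→d5:-→d6:-→d7:-→d8:H0→d9:-→d10:H0→d11:-→d12:-→d13:-→d14:-→d15:-→d16:-→d17:-→d18:-→d19:-→d20:-→d21:-→d22:H1→d23:-→d24:H0→d25:H3  best=H3

== LOOKUPS ==
["no-route","H2","H1","no-route","no-route","H2","H4","H4","H4","H0","H1","H1","H3","H1","H3"]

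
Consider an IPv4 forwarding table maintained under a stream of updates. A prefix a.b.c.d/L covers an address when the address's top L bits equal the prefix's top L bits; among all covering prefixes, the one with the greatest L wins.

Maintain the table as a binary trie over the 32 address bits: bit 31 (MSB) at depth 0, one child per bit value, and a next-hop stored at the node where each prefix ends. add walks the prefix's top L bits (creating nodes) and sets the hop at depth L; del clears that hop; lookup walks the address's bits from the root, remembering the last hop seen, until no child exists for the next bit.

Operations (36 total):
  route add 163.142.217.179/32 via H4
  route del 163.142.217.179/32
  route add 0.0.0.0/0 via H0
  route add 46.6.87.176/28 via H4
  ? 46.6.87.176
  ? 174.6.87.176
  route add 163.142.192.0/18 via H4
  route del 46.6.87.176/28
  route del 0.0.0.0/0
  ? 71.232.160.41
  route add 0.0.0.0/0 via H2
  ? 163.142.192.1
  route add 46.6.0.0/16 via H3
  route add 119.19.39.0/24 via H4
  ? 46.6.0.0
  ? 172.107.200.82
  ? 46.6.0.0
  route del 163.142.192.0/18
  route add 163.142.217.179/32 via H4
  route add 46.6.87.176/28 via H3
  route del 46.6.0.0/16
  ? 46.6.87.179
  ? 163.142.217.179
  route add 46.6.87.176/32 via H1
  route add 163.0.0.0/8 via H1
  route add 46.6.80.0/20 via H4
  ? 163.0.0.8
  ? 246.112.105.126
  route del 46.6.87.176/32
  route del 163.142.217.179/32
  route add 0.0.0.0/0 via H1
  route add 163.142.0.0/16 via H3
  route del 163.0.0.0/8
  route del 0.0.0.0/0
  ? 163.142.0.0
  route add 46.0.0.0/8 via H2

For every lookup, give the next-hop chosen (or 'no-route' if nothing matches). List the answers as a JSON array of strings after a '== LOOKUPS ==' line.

Trace:
  + 163.142.217.179/32 (H4) depth=32
  del 163.142.217.179/32 (clear depth 32)
  + 0.0.0.0/0 (H0) depth=0
  + 46.6.87.176/28 (H4) depth=28
  ? 46.6.87.176  path d0:H0→d1:-→d2:-→d3:-→d4:-→d5:-→d6:-→d7:-→d8:-→d9:-→d10:-→d11:-→d12:-→d13:-→d14:-→d15:-→d16:-→d17:-→d18:-→d19:-→d20:-→d21:-→d22:-→d23:-→d24:-→d25:-→d26:-→d27:-→d28:H4  best=H4
  ? 174.6.87.176  path d0:H0→d1:-→d2:-→d3:-→d4:-  best=H0
  + 163.142.192.0/18 (H4) depth=18
  del 46.6.87.176/28 (clear depth 28)
  del 0.0.0.0/0 (clear depth 0)
  ? 71.232.160.41  path d0:-→d1:-  best=no-route
  + 0.0.0.0/0 (H2) depth=0
  ? 163.142.192.1  path d0:H2→d1:-→d2:-→d3:-→d4:-→d5:-→d6:-→d7:-→d8:-→d9:-→d10:-→d11:-→d12:-→d13:-→d14:-→d15:-→d16:-→d17:-→d18:H4→d19:-  best=H4
  + 46.6.0.0/16 (H3) depth=16
  + 119.19.39.0/24 (H4) depth=24
  ? 46.6.0.0  path d0:H2→d1:-→d2:-→d3:-→d4:-→d5:-→d6:-→d7:-→d8:-→d9:-→d10:-→d11:-→d12:-→d13:-→d14:-→d15:-→d16:H3→d17:-  best=H3
  ? 172.107.200.82  path d0:H2→d1:-→d2:-→d3:-→d4:-  best=H2
  ? 46.6.0.0  path d0:H2→d1:-→d2:-→d3:-→d4:-→d5:-→d6:-→d7:-→d8:-→d9:-→d10:-→d11:-→d12:-→d13:-→d14:-→d15:-→d16:H3→d17:-  best=H3
  del 163.142.192.0/18 (clear depth 18)
  + 163.142.217.179/32 (H4) depth=32
  + 46.6.87.176/28 (H3) depth=28
  del 46.6.0.0/16 (clear depth 16)
  ? 46.6.87.179  path d0:H2→d1:-→d2:-→d3:-→d4:-→d5:-→d6:-→d7:-→d8:-→d9:-→d10:-→d11:-→d12:-→d13:-→d14:-→d15:-→d16:-→d17:-→d18:-→d19:-→d20:-→d21:-→d22:-→d23:-→d24:-→d25:-→d26:-→d27:-→d28:H3  best=H3
  ? 163.142.217.179  path d0:H2→d1:-→d2:-→d3:-→d4:-→d5:-→d6:-→d7:-→d8:-→d9:-→d10:-→d11:-→d12:-→d13:-→d14:-→d15:-→d16:-→d17:-→d18:-→d19:-→d20:-→d21:-→d22:-→d23:-→d24:-→d25:-→d26:-→d27:-→d28:-→d29:-→d30:-→d31:-→d32:H4  best=H4
  + 46.6.87.176/32 (H1) depth=32
  + 163.0.0.0/8 (H1) depth=8
  + 46.6.80.0/20 (H4) depth=20
  ? 163.0.0.8  path d0:H2→d1:-→d2:-→d3:-→d4:-→d5:-→d6:-→d7:-→d8:H1  best=H1
  ? 246.112.105.126  path d0:H2→d1:-  best=H2
  del 46.6.87.176/32 (clear depth 32)
  del 163.142.217.179/32 (clear depth 32)
  + 0.0.0.0/0 (H1) depth=0
  + 163.142.0.0/16 (H3) depth=16
  del 163.0.0.0/8 (clear depth 8)
  del 0.0.0.0/0 (clear depth 0)
  ? 163.142.0.0  path d0:-→d1:-→d2:-→d3:-→d4:-→d5:-→d6:-→d7:-→d8:-→d9:-→d10:-→d11:-→d12:-→d13:-→d14:-→d15:-→d16:H3  best=H3
  + 46.0.0.0/8 (H2) depth=8

== LOOKUPS ==
["H4","H0","no-route","H4","H3","H2","H3","H3","H4","H1","H2","H3"]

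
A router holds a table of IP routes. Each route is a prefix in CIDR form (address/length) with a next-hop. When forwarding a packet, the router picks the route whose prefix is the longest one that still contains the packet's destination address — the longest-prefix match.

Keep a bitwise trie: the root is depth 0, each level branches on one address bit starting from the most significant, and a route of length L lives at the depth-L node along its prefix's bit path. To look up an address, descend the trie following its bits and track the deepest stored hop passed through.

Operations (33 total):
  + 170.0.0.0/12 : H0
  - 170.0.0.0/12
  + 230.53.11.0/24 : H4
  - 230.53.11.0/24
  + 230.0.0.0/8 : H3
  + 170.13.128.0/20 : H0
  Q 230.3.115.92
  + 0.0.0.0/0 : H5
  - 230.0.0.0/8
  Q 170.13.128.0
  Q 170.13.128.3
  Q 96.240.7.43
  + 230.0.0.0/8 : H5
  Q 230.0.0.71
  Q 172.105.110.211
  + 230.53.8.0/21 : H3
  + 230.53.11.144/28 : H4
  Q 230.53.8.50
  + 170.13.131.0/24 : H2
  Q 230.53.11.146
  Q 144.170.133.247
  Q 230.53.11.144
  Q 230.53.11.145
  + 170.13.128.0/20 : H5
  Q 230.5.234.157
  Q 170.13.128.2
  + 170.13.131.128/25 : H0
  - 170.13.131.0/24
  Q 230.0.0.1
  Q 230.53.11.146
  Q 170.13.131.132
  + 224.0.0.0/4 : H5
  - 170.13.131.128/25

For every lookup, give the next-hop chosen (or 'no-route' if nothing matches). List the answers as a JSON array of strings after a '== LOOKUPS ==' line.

Trace:
  + 170.0.0.0/12 (H0) depth=12
  - 170.0.0.0/12 clear@12
  + 230.53.11.0/24 (H4) depth=24
  - 230.53.11.0/24 clear@24
  + 230.0.0.0/8 (H3) depth=8
  + 170.13.128.0/20 (H0) depth=20
  ? 230.3.115.92  path d0:-→d1:-→d2:-→d3:-→d4:-→d5:-→d6:-→d7:-→d8:H3→d9:-→d10:-  best=H3
  + 0.0.0.0/0 (H5) depth=0
  - 230.0.0.0/8 clear@8
  ? 170.13.128.0  path d0:H5→d1:-→d2:-→d3:-→d4:-→d5:-→d6:-→d7:-→d8:-→d9:-→d10:-→d11:-→d12:-→d13:-→d14:-→d15:-→d16:-→d17:-→d18:-→d19:-→d20:H0  best=H0
  ? 170.13.128.3  path d0:H5→d1:-→d2:-→d3:-→d4:-→d5:-→d6:-→d7:-→d8:-→d9:-→d10:-→d11:-→d12:-→d13:-→d14:-→d15:-→d16:-→d17:-→d18:-→d19:-→d20:H0  best=H0
  ? 96.240.7.43  path d0:H5  best=H5
  + 230.0.0.0/8 (H5) depth=8
  ? 230.0.0.71  path d0:H5→d1:-→d2:-→d3:-→d4:-→d5:-→d6:-→d7:-→d8:H5→d9:-→d10:-  best=H5
  ? 172.105.110.211  path d0:H5→d1:-→d2:-→d3:-→d4:-→d5:-  best=H5
  + 230.53.8.0/21 (H3) depth=21
  + 230.53.11.144/28 (H4) depth=28
  ? 230.53.8.50  path d0:H5→d1:-→d2:-→d3:-→d4:-→d5:-→d6:-→d7:-→d8:H5→d9:-→d10:-→d11:-→d12:-→d13:-→d14:-→d15:-→d16:-→d17:-→d18:-→d19:-→d20:-→d21:H3→d22:-  best=H3
  + 170.13.131.0/24 (H2) depth=24
  ? 230.53.11.146  path d0:H5→d1:-→d2:-→d3:-→d4:-→d5:-→d6:-→d7:-→d8:H5→d9:-→d10:-→d11:-→d12:-→d13:-→d14:-→d15:-→d16:-→d17:-→d18:-→d19:-→d20:-→d21:H3→d22:-→d23:-→d24:-→d25:-→d26:-→d27:-→d28:H4  best=H4
  ? 144.170.133.247  path d0:H5→d1:-→d2:-  best=H5
  ? 230.53.11.144  path d0:H5→d1:-→d2:-→d3:-→d4:-→d5:-→d6:-→d7:-→d8:H5→d9:-→d10:-→d11:-→d12:-→d13:-→d14:-→d15:-→d16:-→d17:-→d18:-→d19:-→d20:-→d21:H3→d22:-→d23:-→d24:-→d25:-→d26:-→d27:-→d28:H4  best=H4
  ? 230.53.11.145  path d0:H5→d1:-→d2:-→d3:-→d4:-→d5:-→d6:-→d7:-→d8:H5→d9:-→d10:-→d11:-→d12:-→d13:-→d14:-→d15:-→d16:-→d17:-→d18:-→d19:-→d20:-→d21:H3→d22:-→d23:-→d24:-→d25:-→d26:-→d27:-→d28:H4  best=H4
  + 170.13.128.0/20 (H5) depth=20
  ? 230.5.234.157  path d0:H5→d1:-→d2:-→d3:-→d4:-→d5:-→d6:-→d7:-→d8:H5→d9:-→d10:-  best=H5
  ? 170.13.128.2  path d0:H5→d1:-→d2:-→d3:-→d4:-→d5:-→d6:-→d7:-→d8:-→d9:-→d10:-→d11:-→d12:-→d13:-→d14:-→d15:-→d16:-→d17:-→d18:-→d19:-→d20:H5→d21:-→d22:-  best=H5
  + 170.13.131.128/25 (H0) depth=25
  - 170.13.131.0/24 clear@24
  ? 230.0.0.1  path d0:H5→d1:-→d2:-→d3:-→d4:-→d5:-→d6:-→d7:-→d8:H5→d9:-→d10:-  best=H5
  ? 230.53.11.146  path d0:H5→d1:-→d2:-→d3:-→d4:-→d5:-→d6:-→d7:-→d8:H5→d9:-→d10:-→d11:-→d12:-→d13:-→d14:-→d15:-→d16:-→d17:-→d18:-→d19:-→d20:-→d21:H3→d22:-→d23:-→d24:-→d25:-→d26:-→d27:-→d28:H4  best=H4
  ? 170.13.131.132  path d0:H5→d1:-→d2:-→d3:-→d4:-→d5:-→d6:-→d7:-→d8:-→d9:-→d10:-→d11:-→d12:-→d13:-→d14:-→d15:-→d16:-→d17:-→d18:-→d19:-→d20:H5→d21:-→d22:-→d23:-→d24:-→d25:H0  best=H0
  + 224.0.0.0/4 (H5) depth=4
  - 170.13.131.128/25 clear@25

== LOOKUPS ==
["H3","H0","H0","H5","H5","H5","H3","H4","H5","H4","H4","H5","H5","H5","H4","H0"]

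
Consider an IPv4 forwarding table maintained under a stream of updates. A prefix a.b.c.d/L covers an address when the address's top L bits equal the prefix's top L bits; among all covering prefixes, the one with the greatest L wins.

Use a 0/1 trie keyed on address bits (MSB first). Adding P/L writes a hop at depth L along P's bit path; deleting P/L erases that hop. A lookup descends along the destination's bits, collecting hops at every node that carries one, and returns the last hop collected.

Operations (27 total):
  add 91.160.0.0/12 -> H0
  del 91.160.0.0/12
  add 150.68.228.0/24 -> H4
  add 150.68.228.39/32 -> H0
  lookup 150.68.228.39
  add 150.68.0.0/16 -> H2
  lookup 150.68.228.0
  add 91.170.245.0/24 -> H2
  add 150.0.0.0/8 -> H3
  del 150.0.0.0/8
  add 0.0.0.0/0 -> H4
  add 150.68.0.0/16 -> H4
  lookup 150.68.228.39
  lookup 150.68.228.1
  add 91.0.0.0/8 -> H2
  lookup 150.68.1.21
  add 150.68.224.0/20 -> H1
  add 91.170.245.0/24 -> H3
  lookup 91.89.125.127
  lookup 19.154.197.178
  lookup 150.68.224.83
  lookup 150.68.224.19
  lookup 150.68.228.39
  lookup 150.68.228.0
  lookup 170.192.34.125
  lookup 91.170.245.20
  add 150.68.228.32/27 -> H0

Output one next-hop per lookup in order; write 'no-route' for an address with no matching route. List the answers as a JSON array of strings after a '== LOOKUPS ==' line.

Apply in order:
  + 91.160.0.0/12 (H0) depth=12
  del 91.160.0.0/12 (clear depth 12)
  + 150.68.228.0/24 (H4) depth=24
  + 150.68.228.39/32 (H0) depth=32
  Q 150.68.228.39: descend 10010110010001001110010000100111 ; hops seen [H4,H0] ; pick H0
  + 150.68.0.0/16 (H2) depth=16
  Q 150.68.228.0: descend 10010110010001001110010000 ; hops seen [H2,H4] ; pick H4
  + 91.170.245.0/24 (H2) depth=24
  + 150.0.0.0/8 (H3) depth=8
  del 150.0.0.0/8 (clear depth 8)
  + 0.0.0.0/0 (H4) depth=0
  + 150.68.0.0/16 (H4) depth=16
  Q 150.68.228.39: descend 10010110010001001110010000100111 ; hops seen [H4,H4,H4,H0] ; pick H0
  Q 150.68.228.1: descend 10010110010001001110010000 ; hops seen [H4,H4,H4] ; pick H4
  + 91.0.0.0/8 (H2) depth=8
  Q 150.68.1.21: descend 1001011001000100 ; hops seen [H4,H4] ; pick H4
  + 150.68.224.0/20 (H1) depth=20
  + 91.170.245.0/24 (H3) depth=24
  Q 91.89.125.127: descend 01011011 ; hops seen [H4,H2] ; pick H2
  Q 19.154.197.178: descend 0 ; hops seen [H4] ; pick H4
  Q 150.68.224.83: descend 100101100100010011100 ; hops seen [H4,H4,H1] ; pick H1
  Q 150.68.224.19: descend 100101100100010011100 ; hops seen [H4,H4,H1] ; pick H1
  Q 150.68.228.39: descend 10010110010001001110010000100111 ; hops seen [H4,H4,H1,H4,H0] ; pick H0
  Q 150.68.228.0: descend 10010110010001001110010000 ; hops seen [H4,H4,H1,H4] ; pick H4
  Q 170.192.34.125: descend 10 ; hops seen [H4] ; pick H4
  Q 91.170.245.20: descend 010110111010101011110101 ; hops seen [H4,H2,H3] ; pick H3
  + 150.68.228.32/27 (H0) depth=27

== LOOKUPS ==
["H0","H4","H0","H4","H4","H2","H4","H1","H1","H0","H4","H4","H3"]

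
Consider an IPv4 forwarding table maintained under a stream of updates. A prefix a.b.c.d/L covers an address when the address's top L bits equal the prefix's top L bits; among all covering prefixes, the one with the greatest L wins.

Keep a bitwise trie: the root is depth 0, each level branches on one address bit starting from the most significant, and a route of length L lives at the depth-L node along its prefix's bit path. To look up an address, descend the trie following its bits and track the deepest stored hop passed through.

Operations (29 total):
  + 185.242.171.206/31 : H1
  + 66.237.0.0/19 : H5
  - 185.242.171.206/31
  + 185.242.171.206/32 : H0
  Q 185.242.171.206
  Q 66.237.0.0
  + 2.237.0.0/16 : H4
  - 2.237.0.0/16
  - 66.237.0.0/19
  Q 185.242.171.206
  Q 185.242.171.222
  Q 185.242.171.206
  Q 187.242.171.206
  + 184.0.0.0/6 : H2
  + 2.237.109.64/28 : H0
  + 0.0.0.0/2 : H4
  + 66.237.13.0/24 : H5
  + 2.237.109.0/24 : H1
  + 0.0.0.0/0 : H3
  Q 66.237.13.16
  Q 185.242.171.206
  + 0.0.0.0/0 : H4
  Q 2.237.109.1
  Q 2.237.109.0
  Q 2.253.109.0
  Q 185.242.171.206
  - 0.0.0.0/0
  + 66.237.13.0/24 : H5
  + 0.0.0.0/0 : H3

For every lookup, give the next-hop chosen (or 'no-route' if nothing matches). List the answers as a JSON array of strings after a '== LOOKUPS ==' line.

Trace:
  + 185.242.171.206/31 (H1) depth=31
  + 66.237.0.0/19 (H5) depth=19
  - 185.242.171.206/31 clear@31
  + 185.242.171.206/32 (H0) depth=32
  lookup 185.242.171.206: bits 10111001111100101010101111001110 walk d0:-→d1:-→d2:-→d3:-→d4:-→d5:-→d6:-→d7:-→d8:-→d9:-→d10:-→d11:-→d12:-→d13:-→d14:-→d15:-→d16:-→d17:-→d18:-→d19:-→d20:-→d21:-→d22:-→d23:-→d24:-→d25:-→d26:-→d27:-→d28:-→d29:-→d30:-→d31:-→d32:H0 -> H0
  lookup 66.237.0.0: bits 0100001011101101000 walk d0:-→d1:-→d2:-→d3:-→d4:-→d5:-→d6:-→d7:-→d8:-→d9:-→d10:-→d11:-→d12:-→d13:-→d14:-→d15:-→d16:-→d17:-→d18:-→d19:H5 -> H5
  + 2.237.0.0/16 (H4) depth=16
  - 2.237.0.0/16 clear@16
  - 66.237.0.0/19 clear@19
  lookup 185.242.171.206: bits 10111001111100101010101111001110 walk d0:-→d1:-→d2:-→d3:-→d4:-→d5:-→d6:-→d7:-→d8:-→d9:-→d10:-→d11:-→d12:-→d13:-→d14:-→d15:-→d16:-→d17:-→d18:-→d19:-→d20:-→d21:-→d22:-→d23:-→d24:-→d25:-→d26:-→d27:-→d28:-→d29:-→d30:-→d31:-→d32:H0 -> H0
  lookup 185.242.171.222: bits 101110011111001010101011110 walk d0:-→d1:-→d2:-→d3:-→d4:-→d5:-→d6:-→d7:-→d8:-→d9:-→d10:-→d11:-→d12:-→d13:-→d14:-→d15:-→d16:-→d17:-→d18:-→d19:-→d20:-→d21:-→d22:-→d23:-→d24:-→d25:-→d26:-→d27:- -> no-route
  lookup 185.242.171.206: bits 10111001111100101010101111001110 walk d0:-→d1:-→d2:-→d3:-→d4:-→d5:-→d6:-→d7:-→d8:-→d9:-→d10:-→d11:-→d12:-→d13:-→d14:-→d15:-→d16:-→d17:-→d18:-→d19:-→d20:-→d21:-→d22:-→d23:-→d24:-→d25:-→d26:-→d27:-→d28:-→d29:-→d30:-→d31:-→d32:H0 -> H0
  lookup 187.242.171.206: bits 101110 walk d0:-→d1:-→d2:-→d3:-→d4:-→d5:-→d6:- -> no-route
  + 184.0.0.0/6 (H2) depth=6
  + 2.237.109.64/28 (H0) depth=28
  + 0.0.0.0/2 (H4) depth=2
  + 66.237.13.0/24 (H5) depth=24
  + 2.237.109.0/24 (H1) depth=24
  + 0.0.0.0/0 (H3) depth=0
  lookup 66.237.13.16: bits 010000101110110100001101 walk d0:H3→d1:-→d2:-→d3:-→d4:-→d5:-→d6:-→d7:-→d8:-→d9:-→d10:-→d11:-→d12:-→d13:-→d14:-→d15:-→d16:-→d17:-→d18:-→d19:-→d20:-→d21:-→d22:-→d23:-→d24:H5 -> H5
  lookup 185.242.171.206: bits 10111001111100101010101111001110 walk d0:H3→d1:-→d2:-→d3:-→d4:-→d5:-→d6:H2→d7:-→d8:-→d9:-→d10:-→d11:-→d12:-→d13:-→d14:-→d15:-→d16:-→d17:-→d18:-→d19:-→d20:-→d21:-→d22:-→d23:-→d24:-→d25:-→d26:-→d27:-→d28:-→d29:-→d30:-→d31:-→d32:H0 -> H0
  + 0.0.0.0/0 (H4) depth=0
  lookup 2.237.109.1: bits 0000001011101101011011010 walk d0:H4→d1:-→d2:H4→d3:-→d4:-→d5:-→d6:-→d7:-→d8:-→d9:-→d10:-→d11:-→d12:-→d13:-→d14:-→d15:-→d16:-→d17:-→d18:-→d19:-→d20:-→d21:-→d22:-→d23:-→d24:H1→d25:- -> H1
  lookup 2.237.109.0: bits 0000001011101101011011010 walk d0:H4→d1:-→d2:H4→d3:-→d4:-→d5:-→d6:-→d7:-→d8:-→d9:-→d10:-→d11:-→d12:-→d13:-→d14:-→d15:-→d16:-→d17:-→d18:-→d19:-→d20:-→d21:-→d22:-→d23:-→d24:H1→d25:- -> H1
  lookup 2.253.109.0: bits 00000010111 walk d0:H4→d1:-→d2:H4→d3:-→d4:-→d5:-→d6:-→d7:-→d8:-→d9:-→d10:-→d11:- -> H4
  lookup 185.242.171.206: bits 10111001111100101010101111001110 walk d0:H4→d1:-→d2:-→d3:-→d4:-→d5:-→d6:H2→d7:-→d8:-→d9:-→d10:-→d11:-→d12:-→d13:-→d14:-→d15:-→d16:-→d17:-→d18:-→d19:-→d20:-→d21:-→d22:-→d23:-→d24:-→d25:-→d26:-→d27:-→d28:-→d29:-→d30:-→d31:-→d32:H0 -> H0
  - 0.0.0.0/0 clear@0
  + 66.237.13.0/24 (H5) depth=24
  + 0.0.0.0/0 (H3) depth=0

== LOOKUPS ==
["H0","H5","H0","no-route","H0","no-route","H5","H0","H1","H1","H4","H0"]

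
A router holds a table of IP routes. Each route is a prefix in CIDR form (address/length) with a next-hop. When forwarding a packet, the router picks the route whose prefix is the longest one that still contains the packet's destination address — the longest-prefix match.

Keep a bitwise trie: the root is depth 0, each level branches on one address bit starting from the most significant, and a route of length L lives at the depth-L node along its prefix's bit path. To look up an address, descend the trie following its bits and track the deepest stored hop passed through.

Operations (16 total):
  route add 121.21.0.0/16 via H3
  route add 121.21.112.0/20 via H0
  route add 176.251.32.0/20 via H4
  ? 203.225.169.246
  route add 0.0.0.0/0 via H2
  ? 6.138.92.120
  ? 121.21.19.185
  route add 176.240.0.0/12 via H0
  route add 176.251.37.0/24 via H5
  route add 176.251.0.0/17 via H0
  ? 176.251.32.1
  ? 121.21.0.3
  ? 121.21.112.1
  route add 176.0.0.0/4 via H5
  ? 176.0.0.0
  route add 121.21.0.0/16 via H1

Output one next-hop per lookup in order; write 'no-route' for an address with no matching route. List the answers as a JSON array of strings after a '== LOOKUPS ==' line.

Trace:
  add 121.21.0.0/16 -> H3 at depth 16
  add 121.21.112.0/20 -> H0 at depth 20
  add 176.251.32.0/20 -> H4 at depth 20
  ? 203.225.169.246  path d0:-→d1:-  best=no-route
  add 0.0.0.0/0 -> H2 at depth 0
  ? 6.138.92.120  path d0:H2→d1:-  best=H2
  ? 121.21.19.185  path d0:H2→d1:-→d2:-→d3:-→d4:-→d5:-→d6:-→d7:-→d8:-→d9:-→d10:-→d11:-→d12:-→d13:-→d14:-→d15:-→d16:H3→d17:-  best=H3
  add 176.240.0.0/12 -> H0 at depth 12
  add 176.251.37.0/24 -> H5 at depth 24
  add 176.251.0.0/17 -> H0 at depth 17
  ? 176.251.32.1  path d0:H2→d1:-→d2:-→d3:-→d4:-→d5:-→d6:-→d7:-→d8:-→d9:-→d10:-→d11:-→d12:H0→d13:-→d14:-→d15:-→d16:-→d17:H0→d18:-→d19:-→d20:H4→d21:-  best=H4
  ? 121.21.0.3  path d0:H2→d1:-→d2:-→d3:-→d4:-→d5:-→d6:-→d7:-→d8:-→d9:-→d10:-→d11:-→d12:-→d13:-→d14:-→d15:-→d16:H3→d17:-  best=H3
  ? 121.21.112.1  path d0:H2→d1:-→d2:-→d3:-→d4:-→d5:-→d6:-→d7:-→d8:-→d9:-→d10:-→d11:-→d12:-→d13:-→d14:-→d15:-→d16:H3→d17:-→d18:-→d19:-→d20:H0  best=H0
  add 176.0.0.0/4 -> H5 at depth 4
  ? 176.0.0.0  path d0:H2→d1:-→d2:-→d3:-→d4:H5→d5:-→d6:-→d7:-→d8:-  best=H5
  add 121.21.0.0/16 -> H1 at depth 16

== LOOKUPS ==
["no-route","H2","H3","H4","H3","H0","H5"]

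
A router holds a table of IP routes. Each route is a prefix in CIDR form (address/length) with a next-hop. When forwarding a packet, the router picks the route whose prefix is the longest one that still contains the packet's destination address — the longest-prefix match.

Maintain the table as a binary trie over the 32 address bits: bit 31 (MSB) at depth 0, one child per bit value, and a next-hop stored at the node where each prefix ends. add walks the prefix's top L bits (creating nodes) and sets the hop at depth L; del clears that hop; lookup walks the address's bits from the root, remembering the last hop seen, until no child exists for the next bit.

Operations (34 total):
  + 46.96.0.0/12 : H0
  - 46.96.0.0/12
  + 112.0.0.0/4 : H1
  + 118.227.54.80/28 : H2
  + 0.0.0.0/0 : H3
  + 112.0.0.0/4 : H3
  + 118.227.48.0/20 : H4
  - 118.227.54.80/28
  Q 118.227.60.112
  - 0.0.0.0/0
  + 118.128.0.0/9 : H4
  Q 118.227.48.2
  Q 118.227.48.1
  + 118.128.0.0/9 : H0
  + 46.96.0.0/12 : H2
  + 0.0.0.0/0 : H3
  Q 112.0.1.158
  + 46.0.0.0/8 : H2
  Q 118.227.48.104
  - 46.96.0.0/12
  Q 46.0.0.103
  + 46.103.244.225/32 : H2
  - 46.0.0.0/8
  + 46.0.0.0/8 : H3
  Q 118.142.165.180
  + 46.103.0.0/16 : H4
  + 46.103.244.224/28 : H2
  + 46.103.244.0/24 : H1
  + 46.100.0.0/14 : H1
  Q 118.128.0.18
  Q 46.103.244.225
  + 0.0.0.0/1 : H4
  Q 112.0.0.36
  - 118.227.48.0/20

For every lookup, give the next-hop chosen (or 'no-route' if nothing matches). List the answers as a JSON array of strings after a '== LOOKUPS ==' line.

Trace:
  add 46.96.0.0/12 -> H0 at depth 12
  del 46.96.0.0/12 (clear depth 12)
  add 112.0.0.0/4 -> H1 at depth 4
  add 118.227.54.80/28 -> H2 at depth 28
  add 0.0.0.0/0 -> H3 at depth 0
  add 112.0.0.0/4 -> H3 at depth 4
  add 118.227.48.0/20 -> H4 at depth 20
  del 118.227.54.80/28 (clear depth 28)
  lookup 118.227.60.112: bits 01110110111000110011 walk d0:H3→d1:-→d2:-→d3:-→d4:H3→d5:-→d6:-→d7:-→d8:-→d9:-→d10:-→d11:-→d12:-→d13:-→d14:-→d15:-→d16:-→d17:-→d18:-→d19:-→d20:H4 -> H4
  del 0.0.0.0/0 (clear depth 0)
  add 118.128.0.0/9 -> H4 at depth 9
  lookup 118.227.48.2: bits 011101101110001100110 walk d0:-→d1:-→d2:-→d3:-→d4:H3→d5:-→d6:-→d7:-→d8:-→d9:H4→d10:-→d11:-→d12:-→d13:-→d14:-→d15:-→d16:-→d17:-→d18:-→d19:-→d20:H4→d21:- -> H4
  lookup 118.227.48.1: bits 011101101110001100110 walk d0:-→d1:-→d2:-→d3:-→d4:H3→d5:-→d6:-→d7:-→d8:-→d9:H4→d10:-→d11:-→d12:-→d13:-→d14:-→d15:-→d16:-→d17:-→d18:-→d19:-→d20:H4→d21:- -> H4
  add 118.128.0.0/9 -> H0 at depth 9
  add 46.96.0.0/12 -> H2 at depth 12
  add 0.0.0.0/0 -> H3 at depth 0
  lookup 112.0.1.158: bits 01110 walk d0:H3→d1:-→d2:-→d3:-→d4:H3→d5:- -> H3
  add 46.0.0.0/8 -> H2 at depth 8
  lookup 118.227.48.104: bits 011101101110001100110 walk d0:H3→d1:-→d2:-→d3:-→d4:H3→d5:-→d6:-→d7:-→d8:-→d9:H0→d10:-→d11:-→d12:-→d13:-→d14:-→d15:-→d16:-→d17:-→d18:-→d19:-→d20:H4→d21:- -> H4
  del 46.96.0.0/12 (clear depth 12)
  lookup 46.0.0.103: bits 001011100 walk d0:H3→d1:-→d2:-→d3:-→d4:-→d5:-→d6:-→d7:-→d8:H2→d9:- -> H2
  add 46.103.244.225/32 -> H2 at depth 32
  del 46.0.0.0/8 (clear depth 8)
  add 46.0.0.0/8 -> H3 at depth 8
  lookup 118.142.165.180: bits 011101101 walk d0:H3→d1:-→d2:-→d3:-→d4:H3→d5:-→d6:-→d7:-→d8:-→d9:H0 -> H0
  add 46.103.0.0/16 -> H4 at depth 16
  add 46.103.244.224/28 -> H2 at depth 28
  add 46.103.244.0/24 -> H1 at depth 24
  add 46.100.0.0/14 -> H1 at depth 14
  lookup 118.128.0.18: bits 011101101 walk d0:H3→d1:-→d2:-→d3:-→d4:H3→d5:-→d6:-→d7:-→d8:-→d9:H0 -> H0
  lookup 46.103.244.225: bits 00101110011001111111010011100001 walk d0:H3→d1:-→d2:-→d3:-→d4:-→d5:-→d6:-→d7:-→d8:H3→d9:-→d10:-→d11:-→d12:-→d13:-→d14:H1→d15:-→d16:H4→d17:-→d18:-→d19:-→d20:-→d21:-→d22:-→d23:-→d24:H1→d25:-→d26:-→d27:-→d28:H2→d29:-→d30:-→d31:-→d32:H2 -> H2
  add 0.0.0.0/1 -> H4 at depth 1
  lookup 112.0.0.36: bits 01110 walk d0:H3→d1:H4→d2:-→d3:-→d4:H3→d5:- -> H3
  del 118.227.48.0/20 (clear depth 20)

== LOOKUPS ==
["H4","H4","H4","H3","H4","H2","H0","H0","H2","H3"]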